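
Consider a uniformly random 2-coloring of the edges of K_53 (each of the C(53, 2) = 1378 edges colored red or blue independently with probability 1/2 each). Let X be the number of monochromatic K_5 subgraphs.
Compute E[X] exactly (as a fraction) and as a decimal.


Let X = Σ_S X_S over the C(53, 5) = 2869685 subsets S of size 5, where X_S = 1 if the K_5 on S is monochromatic.
For a fixed S, the K_5 on S has C(5, 2) = 10 edges. P[all 10 edges red] = (1/2)^10, and likewise for blue, so P[monochromatic] = 2·(1/2)^10 = 2^{1 − 10} = 1/512.
By linearity of expectation: E[X] = C(53, 5) · 2^{1 − 10} = 2869685 · 1/512 = 2869685/512.
Numerically: E[X] ≈ 5604.854.

E[X] = C(53,5)·2^(1−C(5,2)) = 2869685/512 ≈ 5604.854.


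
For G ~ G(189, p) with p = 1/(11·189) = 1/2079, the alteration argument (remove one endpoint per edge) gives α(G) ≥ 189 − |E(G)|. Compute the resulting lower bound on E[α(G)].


E[|E(G)|] = C(189, 2)·p = 17766 · (1/2079) = 94/11.
E[α(G)] ≥ n − E[|E(G)|] = 189 − 94/11 = 1985/11.
Numerically: ≈ 180.455.
(This is only a lower bound; the true E[α(G)] may be larger.)

E[α(G)] ≥ 1985/11 ≈ 180.455.


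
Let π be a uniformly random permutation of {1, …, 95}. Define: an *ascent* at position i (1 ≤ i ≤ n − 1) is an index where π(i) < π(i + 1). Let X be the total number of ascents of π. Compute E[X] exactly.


Write X = Σ X_I over i = 1, …, 94, with X_I the indicator of one ascent.
There are 94 indicators.
For each fixed i, the pair (π(i), π(i+1)) is a uniformly random ordered pair of distinct values from {1, …, 95}; by symmetry P[π(i) < π(i+1)] = 1/2.
By linearity: E[X] = 94 · (1/2) = (95 − 1) · (1/2) = 47 ≈ 47.000.

E[X] = 47 = 47.000.


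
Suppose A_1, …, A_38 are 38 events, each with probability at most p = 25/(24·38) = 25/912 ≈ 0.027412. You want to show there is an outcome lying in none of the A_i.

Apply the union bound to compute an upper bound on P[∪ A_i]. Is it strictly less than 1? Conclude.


Union bound: P[∪_{i=1}^{38} A_i] ≤ Σ_i P[A_i] ≤ 38·p = 38·(25/912) = 25/24.
Numerically: 25/24 ≈ 1.041667.
Is 25/24 < 1? NO.
Since the bound 25/24 is ≥ 1, the union bound is uninformative here; it does NOT by itself certify existence.

38·p = 25/24 ≈ 1.041667; existence NOT certified by the union bound.


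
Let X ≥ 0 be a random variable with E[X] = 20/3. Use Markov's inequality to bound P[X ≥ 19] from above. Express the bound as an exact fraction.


μ = E[X] = 20/3, a = 19.
Markov: P[X ≥ 19] ≤ μ/a = (20/3)/19 = 20/57.
Numerically: ≈ 0.35088.
(Since a = 19 > μ = 6.66667, the bound 20/57 is < 1 and informative.)

P[X ≥ 19] ≤ 20/57 ≈ 0.35088.


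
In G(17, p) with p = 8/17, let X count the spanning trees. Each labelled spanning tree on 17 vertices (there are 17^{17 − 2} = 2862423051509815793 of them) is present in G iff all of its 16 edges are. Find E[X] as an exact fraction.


K_17 has 17^{17 − 2} = 2862423051509815793 labelled spanning trees.
For each such spanning tree H, let X_H = 1 if all 16 edges of H are present in G. Then P[X_H = 1] = p^{16} = (8/17)^{16} = 281474976710656/48661191875666868481.
By linearity: E[X] = Σ_H E[X_H] = 2862423051509815793 · p^{16} = 2862423051509815793 · 281474976710656/48661191875666868481 = 281474976710656/17.
Numerically: E[X] ≈ 1.66e+13.

E[X] = 2862423051509815793 · (8/17)^{16} = 281474976710656/17 ≈ 1.66e+13.


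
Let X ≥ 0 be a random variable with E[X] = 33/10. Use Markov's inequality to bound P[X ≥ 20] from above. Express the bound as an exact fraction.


μ = E[X] = 33/10, a = 20.
Markov: P[X ≥ 20] ≤ μ/a = (33/10)/20 = 33/200.
Numerically: ≈ 0.165000.
(Since a = 20 > μ = 3.300000, the bound 33/200 is < 1 and informative.)

P[X ≥ 20] ≤ 33/200 ≈ 0.165000.


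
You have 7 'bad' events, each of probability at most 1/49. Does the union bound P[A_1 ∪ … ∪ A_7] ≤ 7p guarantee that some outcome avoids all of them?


Union bound: P[∪_{i=1}^{7} A_i] ≤ Σ_i P[A_i] ≤ 7·p = 7·(1/49) = 1/7.
Numerically: 1/7 ≈ 0.1429.
Is 1/7 < 1? YES.
Since P[∪ A_i] ≤ 1/7 < 1, the complement has P[∩ A_i^c] ≥ 1 − 1/7 = 6/7 > 0, so some outcome avoids every A_i.

7·p = 1/7 ≈ 0.1429; existence CERTIFIED by the union bound.


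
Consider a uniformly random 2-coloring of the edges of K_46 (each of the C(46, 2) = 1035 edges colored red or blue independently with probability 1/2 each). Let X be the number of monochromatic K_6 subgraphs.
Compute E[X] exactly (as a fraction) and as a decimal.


Let X = Σ_S X_S over the C(46, 6) = 9366819 subsets S of size 6, where X_S = 1 if the K_6 on S is monochromatic.
For a fixed S, the K_6 on S has C(6, 2) = 15 edges. P[all 15 edges red] = (1/2)^15, and likewise for blue, so P[monochromatic] = 2·(1/2)^15 = 2^{1 − 15} = 1/16384.
By linearity: E[X] = C(46, 6) · 2^{1 − 15} = 9366819 · 1/16384 = 9366819/16384.
Numerically: E[X] ≈ 571.705.

E[X] = C(46,6)·2^(1−C(6,2)) = 9366819/16384 ≈ 571.705.


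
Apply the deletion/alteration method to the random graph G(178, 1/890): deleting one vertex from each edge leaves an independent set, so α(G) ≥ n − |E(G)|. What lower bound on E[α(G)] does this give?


E[|E(G)|] = C(178, 2)·p = 15753 · (1/890) = 177/10.
E[α(G)] ≥ n − E[|E(G)|] = 178 − 177/10 = 1603/10.
Numerically: ≈ 160.3000.
(This is only a lower bound; the true E[α(G)] may be larger.)

E[α(G)] ≥ 1603/10 ≈ 160.3000.


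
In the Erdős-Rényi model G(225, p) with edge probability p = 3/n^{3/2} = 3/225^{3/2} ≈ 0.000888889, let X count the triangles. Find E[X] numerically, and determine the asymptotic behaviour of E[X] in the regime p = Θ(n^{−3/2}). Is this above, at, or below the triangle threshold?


Number of potential triangles: C(225, 3) = 1873200.
Each occurs with probability p³ ≈ (0.000888889)³ ≈ 7.02331962e-10.
By linearity: E[X] = C(225, 3)·p³ ≈ 1873200 · 7.02331962e-10 ≈ 0.001316.
Since α = 3/2 > 1, p = c/n^{3/2} = o(1/n) is below the triangle threshold p ~ 1/n. Asymptotically E[X] ~ (c³/6)·n^{3(1−α)} = (3³/6)·n^{-1.5} → 0, so by Markov's inequality G has no triangles w.h.p.

E[X] ≈ 0.001316; in regime p = Θ(1/n^{3/2}) E[X] tends to 0 (below the triangle threshold p ~ 1/n).


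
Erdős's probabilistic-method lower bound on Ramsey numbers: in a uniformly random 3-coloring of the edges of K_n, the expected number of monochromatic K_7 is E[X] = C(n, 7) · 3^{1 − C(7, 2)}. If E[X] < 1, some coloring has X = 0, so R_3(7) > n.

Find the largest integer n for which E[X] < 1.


We need C(n, 7) · 3^{1 − 21} < 1, i.e. C(n, 7) < 3^{21 − 1} = 3486784401.
Check values of n near the boundary:
  n = 76: C(76, 7) = 2186189400; 2186189400 < 3486784401? YES
  n = 77: C(77, 7) = 2404808340; 2404808340 < 3486784401? YES
  n = 78: C(78, 7) = 2641902120; 2641902120 < 3486784401? YES
  n = 79: C(79, 7) = 2898753715; 2898753715 < 3486784401? YES
  n = 80: C(80, 7) = 3176716400; 3176716400 < 3486784401? YES
  n = 81: C(81, 7) = 3477216600; 3477216600 < 3486784401? YES
  n = 82: C(82, 7) = 3801756816; 3801756816 < 3486784401? NO
  n = 83: C(83, 7) = 4151918628; 4151918628 < 3486784401? NO
  n = 84: C(84, 7) = 4529365776; 4529365776 < 3486784401? NO
The largest n with C(n, 7) < 3486784401 is n = 81 (where E[X] = 42928600/43046721 ≈ 0.9973). Hence R_3(7) > 81, i.e. R_3(7) ≥ 82.

Largest n = 81; hence R_3(7) > 81.


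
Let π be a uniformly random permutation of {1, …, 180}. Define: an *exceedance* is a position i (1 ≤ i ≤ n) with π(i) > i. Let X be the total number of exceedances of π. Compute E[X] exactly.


Write X = Σ_{i=1}^{180} X_i, where X_i = 1_{π(i) > i}.
For each fixed i, π(i) is uniform over {1, …, 180} (marginal of a uniform permutation), so P[π(i) > i] = (n − i)/n. Summing: Σ_{i=1}^{180} (n − i)/n = (0 + 1 + … + 179)/180 = 180(180 − 1)/(2·180) = (180 − 1)/2.
Hence E[X] = Σ_{i=1}^{180} (180 − i)/180 = 179/2 ≈ 89.50000.

E[X] = 179/2 = 89.50000.


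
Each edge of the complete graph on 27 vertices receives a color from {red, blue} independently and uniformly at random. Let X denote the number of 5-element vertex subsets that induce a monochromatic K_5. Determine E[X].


Let X = Σ_S X_S over the C(27, 5) = 80730 subsets S of size 5, where X_S = 1 if the K_5 on S is monochromatic.
For a fixed S, the K_5 on S has C(5, 2) = 10 edges. P[all 10 edges red] = (1/2)^10, and likewise for blue, so P[monochromatic] = 2·(1/2)^10 = 2^{1 − 10} = 1/512.
Summing: E[X] = C(27, 5) · 2^{1 − 10} = 80730 · 1/512 = 40365/256.
Numerically: E[X] ≈ 157.675781.

E[X] = C(27,5)·2^(1−C(5,2)) = 40365/256 ≈ 157.675781.


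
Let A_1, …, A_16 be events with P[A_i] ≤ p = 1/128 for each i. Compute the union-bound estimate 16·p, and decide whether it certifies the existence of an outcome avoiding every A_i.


Union bound: P[∪_{i=1}^{16} A_i] ≤ Σ_i P[A_i] ≤ 16·p = 16·(1/128) = 1/8.
Numerically: 1/8 ≈ 0.125.
Is 1/8 < 1? YES.
Since P[∪ A_i] ≤ 1/8 < 1, the complement has P[∩ A_i^c] ≥ 1 − 1/8 = 7/8 > 0, so some outcome avoids every A_i.

16·p = 1/8 ≈ 0.125; existence CERTIFIED by the union bound.


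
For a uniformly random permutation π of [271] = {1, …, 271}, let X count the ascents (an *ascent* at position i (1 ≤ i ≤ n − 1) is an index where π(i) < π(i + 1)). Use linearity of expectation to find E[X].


Write X = Σ X_I over i = 1, …, 270, with X_I the indicator of one ascent.
There are 270 indicators.
For each fixed i, the pair (π(i), π(i+1)) is a uniformly random ordered pair of distinct values from {1, …, 271}; by symmetry P[π(i) < π(i+1)] = 1/2.
By linearity: E[X] = 270 · (1/2) = (271 − 1) · (1/2) = 135 ≈ 135.0000.

E[X] = 135 = 135.0000.


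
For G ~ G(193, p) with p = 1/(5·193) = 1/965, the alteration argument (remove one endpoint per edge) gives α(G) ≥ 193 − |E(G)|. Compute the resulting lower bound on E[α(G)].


E[|E(G)|] = C(193, 2)·p = 18528 · (1/965) = 96/5.
E[α(G)] ≥ n − E[|E(G)|] = 193 − 96/5 = 869/5.
Numerically: ≈ 173.80000.
(This is only a lower bound; the true E[α(G)] may be larger.)

E[α(G)] ≥ 869/5 ≈ 173.80000.


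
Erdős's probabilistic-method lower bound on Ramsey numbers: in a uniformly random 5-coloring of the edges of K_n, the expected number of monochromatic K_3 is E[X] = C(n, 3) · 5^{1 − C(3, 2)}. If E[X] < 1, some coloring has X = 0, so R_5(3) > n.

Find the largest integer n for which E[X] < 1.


We need C(n, 3) · 5^{1 − 3} < 1, i.e. C(n, 3) < 5^{3 − 1} = 25.
Check values of n near the boundary:
  n = 4: C(4, 3) = 4; 4 < 25? YES
  n = 5: C(5, 3) = 10; 10 < 25? YES
  n = 6: C(6, 3) = 20; 20 < 25? YES
  n = 7: C(7, 3) = 35; 35 < 25? NO
The largest n with C(n, 3) < 25 is n = 6 (where E[X] = 4/5 ≈ 0.800). Hence R_5(3) > 6, i.e. R_5(3) ≥ 7.

Largest n = 6; hence R_5(3) > 6.


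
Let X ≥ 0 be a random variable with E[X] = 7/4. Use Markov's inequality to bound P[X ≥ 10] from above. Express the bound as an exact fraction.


μ = E[X] = 7/4, a = 10.
Markov: P[X ≥ 10] ≤ μ/a = (7/4)/10 = 7/40.
Numerically: ≈ 0.17500.
(Since a = 10 > μ = 1.75000, the bound 7/40 is < 1 and informative.)

P[X ≥ 10] ≤ 7/40 ≈ 0.17500.


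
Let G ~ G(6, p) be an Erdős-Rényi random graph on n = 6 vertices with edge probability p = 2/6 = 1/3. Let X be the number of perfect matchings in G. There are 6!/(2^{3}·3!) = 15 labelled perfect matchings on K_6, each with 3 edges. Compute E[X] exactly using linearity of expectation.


K_6 has 6!/(2^{3}·3!) = 15 labelled perfect matchings.
For each such perfect matching H, let X_H = 1 if all 3 edges of H are present in G. Then P[X_H = 1] = p^{3} = (1/3)^{3} = 1/27.
Summing the indicators: E[X] = Σ_H E[X_H] = 15 · p^{3} = 15 · 1/27 = 5/9.
Numerically: E[X] ≈ 0.5556.

E[X] = 15 · (1/3)^{3} = 5/9 ≈ 0.5556.


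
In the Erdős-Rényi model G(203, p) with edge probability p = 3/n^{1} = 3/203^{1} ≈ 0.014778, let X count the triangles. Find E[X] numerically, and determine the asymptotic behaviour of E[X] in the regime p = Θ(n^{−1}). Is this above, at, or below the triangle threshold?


Number of potential triangles: C(203, 3) = 1373701.
Each occurs with probability p³ ≈ (0.014778)³ ≈ 3.2275699e-06.
By linearity: E[X] = C(203, 3)·p³ ≈ 1373701 · 3.2275699e-06 ≈ 4.43372.
Here α = 1, so p = 3/n is exactly at the triangle threshold p ~ 1/n. Asymptotically E[X] → c³/6 = 3³/6 = 9/2 ≈ 4.50000, a bounded constant. In this regime the triangle count is asymptotically Poisson(c³/6).

E[X] ≈ 4.43372; in regime p = Θ(1/n^{1}) E[X] stays bounded (at the triangle threshold p ~ 1/n).


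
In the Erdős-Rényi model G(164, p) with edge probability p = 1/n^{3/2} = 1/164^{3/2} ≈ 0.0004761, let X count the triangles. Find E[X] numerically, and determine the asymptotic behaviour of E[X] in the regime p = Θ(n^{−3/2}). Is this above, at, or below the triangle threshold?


Number of potential triangles: C(164, 3) = 721764.
Each occurs with probability p³ ≈ (0.0004761)³ ≈ 1.079450e-10.
By linearity: E[X] = C(164, 3)·p³ ≈ 721764 · 1.079450e-10 ≈ 0.0001.
Since α = 3/2 > 1, p = c/n^{3/2} = o(1/n) is below the triangle threshold p ~ 1/n. Asymptotically E[X] ~ (c³/6)·n^{3(1−α)} = (1³/6)·n^{-1.5} → 0, so by Markov's inequality G has no triangles w.h.p.

E[X] ≈ 0.0001; in regime p = Θ(1/n^{3/2}) E[X] tends to 0 (below the triangle threshold p ~ 1/n).


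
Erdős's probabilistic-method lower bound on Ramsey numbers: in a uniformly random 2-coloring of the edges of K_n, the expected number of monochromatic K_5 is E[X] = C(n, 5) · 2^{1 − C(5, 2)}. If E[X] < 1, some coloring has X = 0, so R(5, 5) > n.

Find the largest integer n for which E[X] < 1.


We need C(n, 5) · 2^{1 − 10} < 1, i.e. C(n, 5) < 2^{10 − 1} = 512.
Check values of n near the boundary:
  n = 7: C(7, 5) = 21; 21 < 512? YES
  n = 8: C(8, 5) = 56; 56 < 512? YES
  n = 9: C(9, 5) = 126; 126 < 512? YES
  n = 10: C(10, 5) = 252; 252 < 512? YES
  n = 11: C(11, 5) = 462; 462 < 512? YES
  n = 12: C(12, 5) = 792; 792 < 512? NO
  n = 13: C(13, 5) = 1287; 1287 < 512? NO
  n = 14: C(14, 5) = 2002; 2002 < 512? NO
The largest n with C(n, 5) < 512 is n = 11 (where E[X] = 231/256 ≈ 0.9023). Hence R(5, 5) > 11, i.e. R(5, 5) ≥ 12.

Largest n = 11; hence R(5, 5) > 11.


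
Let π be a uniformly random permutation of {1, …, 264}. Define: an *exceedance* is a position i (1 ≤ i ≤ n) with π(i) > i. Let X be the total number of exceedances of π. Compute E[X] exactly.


Write X = Σ_{i=1}^{264} X_i, where X_i = 1_{π(i) > i}.
For each fixed i, π(i) is uniform over {1, …, 264} (marginal of a uniform permutation), so P[π(i) > i] = (n − i)/n. Summing: Σ_{i=1}^{264} (n − i)/n = (0 + 1 + … + 263)/264 = 264(264 − 1)/(2·264) = (264 − 1)/2.
Hence E[X] = Σ_{i=1}^{264} (264 − i)/264 = 263/2 ≈ 131.500000.

E[X] = 263/2 = 131.500000.


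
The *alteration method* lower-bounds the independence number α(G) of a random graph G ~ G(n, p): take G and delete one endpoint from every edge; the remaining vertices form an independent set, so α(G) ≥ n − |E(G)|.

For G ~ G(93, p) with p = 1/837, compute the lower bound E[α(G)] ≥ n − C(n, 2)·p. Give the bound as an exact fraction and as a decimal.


E[|E(G)|] = C(93, 2)·p = 4278 · (1/837) = 46/9.
E[α(G)] ≥ n − E[|E(G)|] = 93 − 46/9 = 791/9.
Numerically: ≈ 87.888889.
(This is only a lower bound; the true E[α(G)] may be larger.)

E[α(G)] ≥ 791/9 ≈ 87.888889.


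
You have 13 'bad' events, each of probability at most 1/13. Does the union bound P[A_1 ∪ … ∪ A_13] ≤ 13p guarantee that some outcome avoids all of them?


Union bound: P[∪_{i=1}^{13} A_i] ≤ Σ_i P[A_i] ≤ 13·p = 13·(1/13) = 1.
Numerically: 1 ≈ 1.0000.
Is 1 < 1? NO.
Since the bound 1 is ≥ 1, the union bound is uninformative here; it does NOT by itself certify existence.

13·p = 1 ≈ 1.0000; existence NOT certified by the union bound.


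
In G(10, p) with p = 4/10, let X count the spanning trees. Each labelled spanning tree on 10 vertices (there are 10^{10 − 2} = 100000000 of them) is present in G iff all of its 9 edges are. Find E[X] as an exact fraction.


K_10 has 10^{10 − 2} = 100000000 labelled spanning trees.
For each such spanning tree H, let X_H = 1 if all 9 edges of H are present in G. Then P[X_H = 1] = p^{9} = (2/5)^{9} = 512/1953125.
By linearity of expectation: E[X] = Σ_H E[X_H] = 100000000 · p^{9} = 100000000 · 512/1953125 = 131072/5.
Numerically: E[X] ≈ 26214.4.

E[X] = 100000000 · (2/5)^{9} = 131072/5 ≈ 26214.4.


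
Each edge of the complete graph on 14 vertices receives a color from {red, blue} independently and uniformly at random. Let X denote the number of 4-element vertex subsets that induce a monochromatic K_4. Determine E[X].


Let X = Σ_S X_S over the C(14, 4) = 1001 subsets S of size 4, where X_S = 1 if the K_4 on S is monochromatic.
For a fixed S, the K_4 on S has C(4, 2) = 6 edges. P[all 6 edges red] = (1/2)^6, and likewise for blue, so P[monochromatic] = 2·(1/2)^6 = 2^{1 − 6} = 1/32.
By linearity: E[X] = C(14, 4) · 2^{1 − 6} = 1001 · 1/32 = 1001/32.
Numerically: E[X] ≈ 31.2812.

E[X] = C(14,4)·2^(1−C(4,2)) = 1001/32 ≈ 31.2812.


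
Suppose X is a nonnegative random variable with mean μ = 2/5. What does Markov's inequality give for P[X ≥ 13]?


μ = E[X] = 2/5, a = 13.
Markov: P[X ≥ 13] ≤ μ/a = (2/5)/13 = 2/65.
Numerically: ≈ 0.031.
(Since a = 13 > μ = 0.400, the bound 2/65 is < 1 and informative.)

P[X ≥ 13] ≤ 2/65 ≈ 0.031.


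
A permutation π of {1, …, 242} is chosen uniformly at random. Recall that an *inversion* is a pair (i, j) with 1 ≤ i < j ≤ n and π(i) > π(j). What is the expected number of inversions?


Write X = Σ X_I over the C(242, 2) = 29161 pairs i < j, with X_I the indicator of one inversion.
There are 29161 indicators.
For each fixed pair i < j, the values π(i) and π(j) are two distinct elements of {1, …, 242} in uniformly random order; by symmetry P[π(i) > π(j)] = 1/2.
By linearity: E[X] = 29161 · (1/2) = C(242, 2) · (1/2) = 29161/2 = 29161/2 ≈ 14580.5000.

E[X] = 29161/2 = 14580.5000.


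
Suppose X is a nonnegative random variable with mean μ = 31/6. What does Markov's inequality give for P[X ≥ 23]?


μ = E[X] = 31/6, a = 23.
Markov: P[X ≥ 23] ≤ μ/a = (31/6)/23 = 31/138.
Numerically: ≈ 0.224638.
(Since a = 23 > μ = 5.166667, the bound 31/138 is < 1 and informative.)

P[X ≥ 23] ≤ 31/138 ≈ 0.224638.


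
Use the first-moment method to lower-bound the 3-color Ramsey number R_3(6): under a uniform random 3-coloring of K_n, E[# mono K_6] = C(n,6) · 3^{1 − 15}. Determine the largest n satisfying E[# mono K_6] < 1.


We need C(n, 6) · 3^{1 − 15} < 1, i.e. C(n, 6) < 3^{15 − 1} = 4782969.
Check values of n near the boundary:
  n = 38: C(38, 6) = 2760681; 2760681 < 4782969? YES
  n = 39: C(39, 6) = 3262623; 3262623 < 4782969? YES
  n = 40: C(40, 6) = 3838380; 3838380 < 4782969? YES
  n = 41: C(41, 6) = 4496388; 4496388 < 4782969? YES
  n = 42: C(42, 6) = 5245786; 5245786 < 4782969? NO
  n = 43: C(43, 6) = 6096454; 6096454 < 4782969? NO
  n = 44: C(44, 6) = 7059052; 7059052 < 4782969? NO
The largest n with C(n, 6) < 4782969 is n = 41 (where E[X] = 1498796/1594323 ≈ 0.9401). Hence R_3(6) > 41, i.e. R_3(6) ≥ 42.

Largest n = 41; hence R_3(6) > 41.


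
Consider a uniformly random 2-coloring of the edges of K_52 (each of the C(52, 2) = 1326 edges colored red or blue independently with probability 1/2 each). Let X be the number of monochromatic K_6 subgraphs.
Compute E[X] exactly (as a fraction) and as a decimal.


Let X = Σ_S X_S over the C(52, 6) = 20358520 subsets S of size 6, where X_S = 1 if the K_6 on S is monochromatic.
For a fixed S, the K_6 on S has C(6, 2) = 15 edges. P[all 15 edges red] = (1/2)^15, and likewise for blue, so P[monochromatic] = 2·(1/2)^15 = 2^{1 − 15} = 1/16384.
Summing: E[X] = C(52, 6) · 2^{1 − 15} = 20358520 · 1/16384 = 2544815/2048.
Numerically: E[X] ≈ 1242.585449.

E[X] = C(52,6)·2^(1−C(6,2)) = 2544815/2048 ≈ 1242.585449.


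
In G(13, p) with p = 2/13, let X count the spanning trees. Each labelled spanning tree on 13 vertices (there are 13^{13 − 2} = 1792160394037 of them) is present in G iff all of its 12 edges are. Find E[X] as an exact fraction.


K_13 has 13^{13 − 2} = 1792160394037 labelled spanning trees.
For each such spanning tree H, let X_H = 1 if all 12 edges of H are present in G. Then P[X_H = 1] = p^{12} = (2/13)^{12} = 4096/23298085122481.
By linearity of expectation: E[X] = Σ_H E[X_H] = 1792160394037 · p^{12} = 1792160394037 · 4096/23298085122481 = 4096/13.
Numerically: E[X] ≈ 315.08.

E[X] = 1792160394037 · (2/13)^{12} = 4096/13 ≈ 315.08.


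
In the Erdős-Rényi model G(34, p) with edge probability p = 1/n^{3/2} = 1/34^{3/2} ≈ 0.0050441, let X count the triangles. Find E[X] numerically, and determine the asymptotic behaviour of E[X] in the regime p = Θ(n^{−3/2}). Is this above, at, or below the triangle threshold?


Number of potential triangles: C(34, 3) = 5984.
Each occurs with probability p³ ≈ (0.0050441)³ ≈ 1.2833493e-07.
By linearity: E[X] = C(34, 3)·p³ ≈ 5984 · 1.2833493e-07 ≈ 0.00077.
Since α = 3/2 > 1, p = c/n^{3/2} = o(1/n) is below the triangle threshold p ~ 1/n. Asymptotically E[X] ~ (c³/6)·n^{3(1−α)} = (1³/6)·n^{-1.5} → 0, so by Markov's inequality G has no triangles w.h.p.

E[X] ≈ 0.00077; in regime p = Θ(1/n^{3/2}) E[X] tends to 0 (below the triangle threshold p ~ 1/n).


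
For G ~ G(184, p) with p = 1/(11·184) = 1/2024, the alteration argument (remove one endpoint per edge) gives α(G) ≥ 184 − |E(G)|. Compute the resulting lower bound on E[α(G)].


E[|E(G)|] = C(184, 2)·p = 16836 · (1/2024) = 183/22.
E[α(G)] ≥ n − E[|E(G)|] = 184 − 183/22 = 3865/22.
Numerically: ≈ 175.681818.
(This is only a lower bound; the true E[α(G)] may be larger.)

E[α(G)] ≥ 3865/22 ≈ 175.681818.


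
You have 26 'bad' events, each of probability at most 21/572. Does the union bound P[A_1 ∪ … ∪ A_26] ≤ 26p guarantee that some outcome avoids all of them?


Union bound: P[∪_{i=1}^{26} A_i] ≤ Σ_i P[A_i] ≤ 26·p = 26·(21/572) = 21/22.
Numerically: 21/22 ≈ 0.9545455.
Is 21/22 < 1? YES.
Since P[∪ A_i] ≤ 21/22 < 1, the complement has P[∩ A_i^c] ≥ 1 − 21/22 = 1/22 > 0, so some outcome avoids every A_i.

26·p = 21/22 ≈ 0.9545455; existence CERTIFIED by the union bound.


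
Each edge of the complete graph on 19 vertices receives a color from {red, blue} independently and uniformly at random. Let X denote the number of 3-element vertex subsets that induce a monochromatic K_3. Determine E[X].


Let X = Σ_S X_S over the C(19, 3) = 969 subsets S of size 3, where X_S = 1 if the K_3 on S is monochromatic.
For a fixed S, the K_3 on S has C(3, 2) = 3 edges. P[all 3 edges red] = (1/2)^3, and likewise for blue, so P[monochromatic] = 2·(1/2)^3 = 2^{1 − 3} = 1/4.
By linearity: E[X] = C(19, 3) · 2^{1 − 3} = 969 · 1/4 = 969/4.
Numerically: E[X] ≈ 242.2500.

E[X] = C(19,3)·2^(1−C(3,2)) = 969/4 ≈ 242.2500.


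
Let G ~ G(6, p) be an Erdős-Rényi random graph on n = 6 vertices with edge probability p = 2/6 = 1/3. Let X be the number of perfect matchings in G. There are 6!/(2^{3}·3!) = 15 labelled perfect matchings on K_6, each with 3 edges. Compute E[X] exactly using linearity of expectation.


K_6 has 6!/(2^{3}·3!) = 15 labelled perfect matchings.
For each such perfect matching H, let X_H = 1 if all 3 edges of H are present in G. Then P[X_H = 1] = p^{3} = (1/3)^{3} = 1/27.
By linearity of expectation: E[X] = Σ_H E[X_H] = 15 · p^{3} = 15 · 1/27 = 5/9.
Numerically: E[X] ≈ 0.5556.

E[X] = 15 · (1/3)^{3} = 5/9 ≈ 0.5556.


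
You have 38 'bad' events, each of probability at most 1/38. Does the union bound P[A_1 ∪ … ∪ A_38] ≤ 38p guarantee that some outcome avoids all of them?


Union bound: P[∪_{i=1}^{38} A_i] ≤ Σ_i P[A_i] ≤ 38·p = 38·(1/38) = 1.
Numerically: 1 ≈ 1.00000.
Is 1 < 1? NO.
Since the bound 1 is ≥ 1, the union bound is uninformative here; it does NOT by itself certify existence.

38·p = 1 ≈ 1.00000; existence NOT certified by the union bound.


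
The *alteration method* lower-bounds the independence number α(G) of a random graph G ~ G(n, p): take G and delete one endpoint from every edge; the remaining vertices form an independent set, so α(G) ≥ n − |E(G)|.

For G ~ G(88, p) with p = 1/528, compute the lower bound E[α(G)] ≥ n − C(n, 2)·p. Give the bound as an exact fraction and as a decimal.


E[|E(G)|] = C(88, 2)·p = 3828 · (1/528) = 29/4.
E[α(G)] ≥ n − E[|E(G)|] = 88 − 29/4 = 323/4.
Numerically: ≈ 80.75000.
(This is only a lower bound; the true E[α(G)] may be larger.)

E[α(G)] ≥ 323/4 ≈ 80.75000.


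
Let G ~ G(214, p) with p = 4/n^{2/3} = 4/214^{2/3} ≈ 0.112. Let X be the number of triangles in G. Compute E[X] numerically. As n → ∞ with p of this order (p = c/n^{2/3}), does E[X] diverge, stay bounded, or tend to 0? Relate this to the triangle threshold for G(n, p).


Number of potential triangles: C(214, 3) = 1610564.
Each occurs with probability p³ ≈ (0.112)³ ≈ 1.39750e-03.
By linearity: E[X] = C(214, 3)·p³ ≈ 1610564 · 1.39750e-03 ≈ 2250.766.
Since α = 2/3 < 1, p = c/n^{2/3} ≫ 1/n is above the triangle threshold p ~ 1/n. Asymptotically E[X] ~ (c³/6)·n^{3(1−α)} = (4³/6)·n^{1} → ∞; triangles are abundant w.h.p.

E[X] ≈ 2250.766; in regime p = Θ(1/n^{2/3}) E[X] diverges (above the triangle threshold p ~ 1/n).


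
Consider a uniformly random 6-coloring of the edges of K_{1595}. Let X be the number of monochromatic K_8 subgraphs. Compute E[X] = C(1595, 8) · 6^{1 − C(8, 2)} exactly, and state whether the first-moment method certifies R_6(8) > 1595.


E[X] = C(1595, 8) · 6^{1 − 28} = 1020772636343363633895 · 6^{−27} = 1020772636343363633895/1023490369077469249536.
As a reduced fraction: E[X] = 113419181815929292655/113721152119718805504 ≈ 0.9973.
Is E[X] < 1? YES.
Since E[X] < 1, there exists a 6-coloring of K_{1595} with no monochromatic K_8; hence R_6(8) > 1595.

E[X] = 113419181815929292655/113721152119718805504 ≈ 0.9973; E[X] < 1, so R_6(8) > 1595.


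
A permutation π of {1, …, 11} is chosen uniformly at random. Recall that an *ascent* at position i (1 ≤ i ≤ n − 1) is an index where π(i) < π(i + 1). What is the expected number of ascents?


Write X = Σ X_I over i = 1, …, 10, with X_I the indicator of one ascent.
There are 10 indicators.
For each fixed i, the pair (π(i), π(i+1)) is a uniformly random ordered pair of distinct values from {1, …, 11}; by symmetry P[π(i) < π(i+1)] = 1/2.
By linearity: E[X] = 10 · (1/2) = (11 − 1) · (1/2) = 5 ≈ 5.00000.

E[X] = 5 = 5.00000.


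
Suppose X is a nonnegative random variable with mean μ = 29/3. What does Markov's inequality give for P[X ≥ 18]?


μ = E[X] = 29/3, a = 18.
Markov: P[X ≥ 18] ≤ μ/a = (29/3)/18 = 29/54.
Numerically: ≈ 0.537037.
(Since a = 18 > μ = 9.666667, the bound 29/54 is < 1 and informative.)

P[X ≥ 18] ≤ 29/54 ≈ 0.537037.


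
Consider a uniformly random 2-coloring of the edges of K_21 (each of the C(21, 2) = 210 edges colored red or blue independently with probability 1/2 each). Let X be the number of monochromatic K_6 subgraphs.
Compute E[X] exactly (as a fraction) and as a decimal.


Let X = Σ_S X_S over the C(21, 6) = 54264 subsets S of size 6, where X_S = 1 if the K_6 on S is monochromatic.
For a fixed S, the K_6 on S has C(6, 2) = 15 edges. P[all 15 edges red] = (1/2)^15, and likewise for blue, so P[monochromatic] = 2·(1/2)^15 = 2^{1 − 15} = 1/16384.
By linearity: E[X] = C(21, 6) · 2^{1 − 15} = 54264 · 1/16384 = 6783/2048.
Numerically: E[X] ≈ 3.312012.

E[X] = C(21,6)·2^(1−C(6,2)) = 6783/2048 ≈ 3.312012.


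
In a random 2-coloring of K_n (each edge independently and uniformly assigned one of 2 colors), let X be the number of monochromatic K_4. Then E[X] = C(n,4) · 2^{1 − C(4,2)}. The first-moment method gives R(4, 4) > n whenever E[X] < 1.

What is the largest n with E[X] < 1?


We need C(n, 4) · 2^{1 − 6} < 1, i.e. C(n, 4) < 2^{6 − 1} = 32.
Check values of n near the boundary:
  n = 4: C(4, 4) = 1; 1 < 32? YES
  n = 5: C(5, 4) = 5; 5 < 32? YES
  n = 6: C(6, 4) = 15; 15 < 32? YES
  n = 7: C(7, 4) = 35; 35 < 32? NO
  n = 8: C(8, 4) = 70; 70 < 32? NO
The largest n with C(n, 4) < 32 is n = 6 (where E[X] = 15/32 ≈ 0.468750). Hence R(4, 4) > 6, i.e. R(4, 4) ≥ 7.

Largest n = 6; hence R(4, 4) > 6.


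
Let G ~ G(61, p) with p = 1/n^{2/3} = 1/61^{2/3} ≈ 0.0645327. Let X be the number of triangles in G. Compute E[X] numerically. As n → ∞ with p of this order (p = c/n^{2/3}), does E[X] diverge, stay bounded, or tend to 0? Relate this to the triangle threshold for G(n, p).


Number of potential triangles: C(61, 3) = 35990.
Each occurs with probability p³ ≈ (0.0645327)³ ≈ 2.68744961e-04.
By linearity: E[X] = C(61, 3)·p³ ≈ 35990 · 2.68744961e-04 ≈ 9.672131.
Since α = 2/3 < 1, p = c/n^{2/3} ≫ 1/n is above the triangle threshold p ~ 1/n. Asymptotically E[X] ~ (c³/6)·n^{3(1−α)} = (1³/6)·n^{1} → ∞; triangles are abundant w.h.p.

E[X] ≈ 9.672131; in regime p = Θ(1/n^{2/3}) E[X] diverges (above the triangle threshold p ~ 1/n).


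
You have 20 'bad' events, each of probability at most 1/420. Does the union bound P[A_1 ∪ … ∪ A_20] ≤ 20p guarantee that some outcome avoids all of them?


Union bound: P[∪_{i=1}^{20} A_i] ≤ Σ_i P[A_i] ≤ 20·p = 20·(1/420) = 1/21.
Numerically: 1/21 ≈ 0.04762.
Is 1/21 < 1? YES.
Since P[∪ A_i] ≤ 1/21 < 1, the complement has P[∩ A_i^c] ≥ 1 − 1/21 = 20/21 > 0, so some outcome avoids every A_i.

20·p = 1/21 ≈ 0.04762; existence CERTIFIED by the union bound.


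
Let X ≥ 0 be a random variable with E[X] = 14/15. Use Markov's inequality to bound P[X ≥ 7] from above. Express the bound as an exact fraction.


μ = E[X] = 14/15, a = 7.
Markov: P[X ≥ 7] ≤ μ/a = (14/15)/7 = 2/15.
Numerically: ≈ 0.1333.
(Since a = 7 > μ = 0.9333, the bound 2/15 is < 1 and informative.)

P[X ≥ 7] ≤ 2/15 ≈ 0.1333.


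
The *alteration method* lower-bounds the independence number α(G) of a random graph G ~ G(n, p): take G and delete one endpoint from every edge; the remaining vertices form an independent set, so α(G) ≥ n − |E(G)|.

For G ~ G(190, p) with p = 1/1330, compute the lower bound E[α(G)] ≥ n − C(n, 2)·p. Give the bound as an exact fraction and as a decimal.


E[|E(G)|] = C(190, 2)·p = 17955 · (1/1330) = 27/2.
E[α(G)] ≥ n − E[|E(G)|] = 190 − 27/2 = 353/2.
Numerically: ≈ 176.500000.
(This is only a lower bound; the true E[α(G)] may be larger.)

E[α(G)] ≥ 353/2 ≈ 176.500000.


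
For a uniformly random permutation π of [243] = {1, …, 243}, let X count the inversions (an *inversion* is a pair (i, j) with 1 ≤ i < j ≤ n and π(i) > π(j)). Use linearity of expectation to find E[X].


Write X = Σ X_I over the C(243, 2) = 29403 pairs i < j, with X_I the indicator of one inversion.
There are 29403 indicators.
For each fixed pair i < j, the values π(i) and π(j) are two distinct elements of {1, …, 243} in uniformly random order; by symmetry P[π(i) > π(j)] = 1/2.
By linearity: E[X] = 29403 · (1/2) = C(243, 2) · (1/2) = 29403/2 = 29403/2 ≈ 14701.500000.

E[X] = 29403/2 = 14701.500000.


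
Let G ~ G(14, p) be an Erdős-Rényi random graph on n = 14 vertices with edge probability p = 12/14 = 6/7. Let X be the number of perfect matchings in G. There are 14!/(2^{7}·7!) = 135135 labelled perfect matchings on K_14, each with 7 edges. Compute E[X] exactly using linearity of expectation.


K_14 has 14!/(2^{7}·7!) = 135135 labelled perfect matchings.
For each such perfect matching H, let X_H = 1 if all 7 edges of H are present in G. Then P[X_H = 1] = p^{7} = (6/7)^{7} = 279936/823543.
Summing the indicators: E[X] = Σ_H E[X_H] = 135135 · p^{7} = 135135 · 279936/823543 = 5404164480/117649.
Numerically: E[X] ≈ 45935.

E[X] = 135135 · (6/7)^{7} = 5404164480/117649 ≈ 45935.


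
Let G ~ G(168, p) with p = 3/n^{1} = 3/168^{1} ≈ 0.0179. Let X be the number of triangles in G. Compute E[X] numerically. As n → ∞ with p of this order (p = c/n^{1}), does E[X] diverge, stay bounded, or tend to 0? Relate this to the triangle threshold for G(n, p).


Number of potential triangles: C(168, 3) = 776216.
Each occurs with probability p³ ≈ (0.0179)³ ≈ 5.69424e-06.
By linearity: E[X] = C(168, 3)·p³ ≈ 776216 · 5.69424e-06 ≈ 4.420.
Here α = 1, so p = 3/n is exactly at the triangle threshold p ~ 1/n. Asymptotically E[X] → c³/6 = 3³/6 = 9/2 ≈ 4.500, a bounded constant. In this regime the triangle count is asymptotically Poisson(c³/6).

E[X] ≈ 4.420; in regime p = Θ(1/n^{1}) E[X] stays bounded (at the triangle threshold p ~ 1/n).


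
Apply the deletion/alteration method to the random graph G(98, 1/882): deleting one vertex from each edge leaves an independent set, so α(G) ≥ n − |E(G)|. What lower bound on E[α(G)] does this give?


E[|E(G)|] = C(98, 2)·p = 4753 · (1/882) = 97/18.
E[α(G)] ≥ n − E[|E(G)|] = 98 − 97/18 = 1667/18.
Numerically: ≈ 92.6111.
(This is only a lower bound; the true E[α(G)] may be larger.)

E[α(G)] ≥ 1667/18 ≈ 92.6111.


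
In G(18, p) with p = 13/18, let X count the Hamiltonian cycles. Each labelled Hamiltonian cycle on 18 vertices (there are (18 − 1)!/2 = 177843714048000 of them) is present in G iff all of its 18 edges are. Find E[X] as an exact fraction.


K_18 has (18 − 1)!/2 = 177843714048000 labelled Hamiltonian cycles.
For each such Hamiltonian cycle H, let X_H = 1 if all 18 edges of H are present in G. Then P[X_H = 1] = p^{18} = (13/18)^{18} = 112455406951957393129/39346408075296537575424.
By linearity of expectation: E[X] = Σ_H E[X_H] = 177843714048000 · p^{18} = 177843714048000 · 112455406951957393129/39346408075296537575424 = 1674446952588776589016668875/3294258113514384.
Numerically: E[X] ≈ 5.08293e+11.

E[X] = 177843714048000 · (13/18)^{18} = 1674446952588776589016668875/3294258113514384 ≈ 5.08293e+11.


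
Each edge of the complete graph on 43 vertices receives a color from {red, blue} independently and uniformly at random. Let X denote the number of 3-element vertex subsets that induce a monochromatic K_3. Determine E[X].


Let X = Σ_S X_S over the C(43, 3) = 12341 subsets S of size 3, where X_S = 1 if the K_3 on S is monochromatic.
For a fixed S, the K_3 on S has C(3, 2) = 3 edges. P[all 3 edges red] = (1/2)^3, and likewise for blue, so P[monochromatic] = 2·(1/2)^3 = 2^{1 − 3} = 1/4.
By linearity of expectation: E[X] = C(43, 3) · 2^{1 − 3} = 12341 · 1/4 = 12341/4.
Numerically: E[X] ≈ 3085.2500.

E[X] = C(43,3)·2^(1−C(3,2)) = 12341/4 ≈ 3085.2500.


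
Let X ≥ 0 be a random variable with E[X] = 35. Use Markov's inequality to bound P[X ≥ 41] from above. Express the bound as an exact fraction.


μ = E[X] = 35, a = 41.
Markov: P[X ≥ 41] ≤ μ/a = (35)/41 = 35/41.
Numerically: ≈ 0.854.
(Since a = 41 > μ = 35.000, the bound 35/41 is < 1 and informative.)

P[X ≥ 41] ≤ 35/41 ≈ 0.854.


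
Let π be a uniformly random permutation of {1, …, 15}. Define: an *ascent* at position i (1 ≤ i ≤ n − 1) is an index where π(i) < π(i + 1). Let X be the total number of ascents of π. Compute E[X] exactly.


Write X = Σ X_I over i = 1, …, 14, with X_I the indicator of one ascent.
There are 14 indicators.
For each fixed i, the pair (π(i), π(i+1)) is a uniformly random ordered pair of distinct values from {1, …, 15}; by symmetry P[π(i) < π(i+1)] = 1/2.
By linearity: E[X] = 14 · (1/2) = (15 − 1) · (1/2) = 7 ≈ 7.00000.

E[X] = 7 = 7.00000.


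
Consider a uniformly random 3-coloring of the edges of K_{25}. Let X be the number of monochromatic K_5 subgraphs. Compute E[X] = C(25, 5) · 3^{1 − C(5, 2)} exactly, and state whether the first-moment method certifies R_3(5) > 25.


E[X] = C(25, 5) · 3^{1 − 10} = 53130 · 3^{−9} = 53130/19683.
As a reduced fraction: E[X] = 17710/6561 ≈ 2.6992836.
Is E[X] < 1? NO.
Since E[X] ≥ 1, the first-moment bound is inconclusive at n = 25; it does NOT by itself certify R_3(5) > 25.

E[X] = 17710/6561 ≈ 2.6992836; E[X] ≥ 1; first-moment method inconclusive here.


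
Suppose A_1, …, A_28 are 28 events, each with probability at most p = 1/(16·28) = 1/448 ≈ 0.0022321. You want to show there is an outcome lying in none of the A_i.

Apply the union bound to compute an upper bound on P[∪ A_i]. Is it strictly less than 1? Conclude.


Union bound: P[∪_{i=1}^{28} A_i] ≤ Σ_i P[A_i] ≤ 28·p = 28·(1/448) = 1/16.
Numerically: 1/16 ≈ 0.0625000.
Is 1/16 < 1? YES.
Since P[∪ A_i] ≤ 1/16 < 1, the complement has P[∩ A_i^c] ≥ 1 − 1/16 = 15/16 > 0, so some outcome avoids every A_i.

28·p = 1/16 ≈ 0.0625000; existence CERTIFIED by the union bound.


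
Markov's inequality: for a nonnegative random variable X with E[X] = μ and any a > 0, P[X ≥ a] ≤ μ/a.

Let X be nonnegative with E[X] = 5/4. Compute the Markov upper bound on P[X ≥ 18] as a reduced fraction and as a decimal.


μ = E[X] = 5/4, a = 18.
Markov: P[X ≥ 18] ≤ μ/a = (5/4)/18 = 5/72.
Numerically: ≈ 0.069444.
(Since a = 18 > μ = 1.250000, the bound 5/72 is < 1 and informative.)

P[X ≥ 18] ≤ 5/72 ≈ 0.069444.


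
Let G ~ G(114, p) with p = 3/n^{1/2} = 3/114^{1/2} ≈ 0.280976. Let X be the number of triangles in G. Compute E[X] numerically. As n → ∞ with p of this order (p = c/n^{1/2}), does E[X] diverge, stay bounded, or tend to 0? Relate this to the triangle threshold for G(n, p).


Number of potential triangles: C(114, 3) = 240464.
Each occurs with probability p³ ≈ (0.280976)³ ≈ 2.21822955e-02.
By linearity: E[X] = C(114, 3)·p³ ≈ 240464 · 2.21822955e-02 ≈ 5334.043514.
Since α = 1/2 < 1, p = c/n^{1/2} ≫ 1/n is above the triangle threshold p ~ 1/n. Asymptotically E[X] ~ (c³/6)·n^{3(1−α)} = (3³/6)·n^{1.5} → ∞; triangles are abundant w.h.p.

E[X] ≈ 5334.043514; in regime p = Θ(1/n^{1/2}) E[X] diverges (above the triangle threshold p ~ 1/n).


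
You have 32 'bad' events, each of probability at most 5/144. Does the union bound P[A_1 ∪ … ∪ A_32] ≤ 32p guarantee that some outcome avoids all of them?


Union bound: P[∪_{i=1}^{32} A_i] ≤ Σ_i P[A_i] ≤ 32·p = 32·(5/144) = 10/9.
Numerically: 10/9 ≈ 1.1111111.
Is 10/9 < 1? NO.
Since the bound 10/9 is ≥ 1, the union bound is uninformative here; it does NOT by itself certify existence.

32·p = 10/9 ≈ 1.1111111; existence NOT certified by the union bound.


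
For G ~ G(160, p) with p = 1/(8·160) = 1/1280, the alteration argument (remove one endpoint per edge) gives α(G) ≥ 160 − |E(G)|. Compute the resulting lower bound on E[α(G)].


E[|E(G)|] = C(160, 2)·p = 12720 · (1/1280) = 159/16.
E[α(G)] ≥ n − E[|E(G)|] = 160 − 159/16 = 2401/16.
Numerically: ≈ 150.0625.
(This is only a lower bound; the true E[α(G)] may be larger.)

E[α(G)] ≥ 2401/16 ≈ 150.0625.


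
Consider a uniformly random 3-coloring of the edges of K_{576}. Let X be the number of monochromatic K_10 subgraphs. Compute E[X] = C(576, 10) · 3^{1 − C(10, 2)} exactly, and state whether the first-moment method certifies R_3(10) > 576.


E[X] = C(576, 10) · 3^{1 − 45} = 1024104945306307344480 · 3^{−44} = 1024104945306307344480/984770902183611232881.
As a reduced fraction: E[X] = 12643270929707498080/12157665459056928801 ≈ 1.03994.
Is E[X] < 1? NO.
Since E[X] ≥ 1, the first-moment bound is inconclusive at n = 576; it does NOT by itself certify R_3(10) > 576.

E[X] = 12643270929707498080/12157665459056928801 ≈ 1.03994; E[X] ≥ 1; first-moment method inconclusive here.


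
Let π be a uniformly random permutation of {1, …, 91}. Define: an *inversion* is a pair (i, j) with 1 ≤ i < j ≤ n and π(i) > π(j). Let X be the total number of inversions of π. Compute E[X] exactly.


Write X = Σ X_I over the C(91, 2) = 4095 pairs i < j, with X_I the indicator of one inversion.
There are 4095 indicators.
For each fixed pair i < j, the values π(i) and π(j) are two distinct elements of {1, …, 91} in uniformly random order; by symmetry P[π(i) > π(j)] = 1/2.
By linearity: E[X] = 4095 · (1/2) = C(91, 2) · (1/2) = 4095/2 = 4095/2 ≈ 2047.500000.

E[X] = 4095/2 = 2047.500000.
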